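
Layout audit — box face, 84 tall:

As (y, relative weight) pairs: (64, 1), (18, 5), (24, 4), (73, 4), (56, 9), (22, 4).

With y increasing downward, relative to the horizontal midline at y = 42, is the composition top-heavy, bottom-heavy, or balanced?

balanced

Weights sum to 1 + 5 + 4 + 4 + 9 + 4 = 27.
Σw·y = 1134; ȳ = 1134/27 ≈ 42.00.
That equals the midline 42 — balanced.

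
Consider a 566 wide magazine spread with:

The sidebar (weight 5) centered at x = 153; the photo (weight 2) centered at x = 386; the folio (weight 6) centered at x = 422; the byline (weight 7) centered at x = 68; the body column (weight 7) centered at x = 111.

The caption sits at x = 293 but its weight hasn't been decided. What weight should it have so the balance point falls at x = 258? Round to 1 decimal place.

Known weights sum to 5 + 2 + 6 + 7 + 7 = 27; their moment is 5·153 + 2·386 + 6·422 + 7·68 + 7·111 = 5322.
Set Σw·x/Σw = 258: (5322 + 293w) = 258·(27 + w).
Rearranging, w·(293 − 258) = 258·27 − 5322 = 1644, so w ≈ 1644/35 = 46.97.

w ≈ 47.0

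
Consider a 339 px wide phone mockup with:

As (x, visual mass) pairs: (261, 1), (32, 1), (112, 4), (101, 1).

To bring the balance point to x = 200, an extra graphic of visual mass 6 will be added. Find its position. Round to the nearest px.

With the extra graphic, Σw becomes 1 + 1 + 4 + 1 + 6 = 13.
x: need Σw·x = 13·200 = 2600. Existing = 1·261 + 1·32 + 4·112 + 1·101 = 842. Remainder 1758 / 6 ≈ 293.00.

x ≈ 293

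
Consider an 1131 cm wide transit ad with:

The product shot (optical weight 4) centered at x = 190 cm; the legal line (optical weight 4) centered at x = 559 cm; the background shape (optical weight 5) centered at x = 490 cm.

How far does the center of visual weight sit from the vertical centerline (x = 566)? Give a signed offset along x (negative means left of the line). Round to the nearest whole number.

≈ -147 cm

Weights sum to 4 + 4 + 5 = 13.
Σw·x = 4·190 + 4·559 + 5·490 = 5446, so x̄ = 5446/13 ≈ 418.92.
Offset from x = 566: 418.92 − 566 ≈ -147.08.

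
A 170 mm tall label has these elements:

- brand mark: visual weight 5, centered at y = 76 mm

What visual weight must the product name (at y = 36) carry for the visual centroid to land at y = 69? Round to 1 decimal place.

w ≈ 1.1

Known: weight 5 with moment 5·76 = 380.
Set Σw·y/Σw = 69: (380 + 36w) = 69·(5 + w).
Rearranging, w·(36 − 69) = 69·5 − 380 = -35, so w ≈ -35/-33 = 1.06.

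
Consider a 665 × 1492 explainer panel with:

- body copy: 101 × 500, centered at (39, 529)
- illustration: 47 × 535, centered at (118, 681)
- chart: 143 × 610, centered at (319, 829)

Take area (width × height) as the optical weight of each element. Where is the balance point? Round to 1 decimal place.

(201.2, 713.1)

Areas → weights: body copy 101·500 = 50500, illustration 47·535 = 25145, chart 143·610 = 87230; Σw = 162875.
Σw·x = 50500·39 + 25145·118 + 87230·319 = 32762980, so x̄ = 32762980/162875 ≈ 201.15.
Σw·y = 50500·529 + 25145·681 + 87230·829 = 116151915, so ȳ = 116151915/162875 ≈ 713.14.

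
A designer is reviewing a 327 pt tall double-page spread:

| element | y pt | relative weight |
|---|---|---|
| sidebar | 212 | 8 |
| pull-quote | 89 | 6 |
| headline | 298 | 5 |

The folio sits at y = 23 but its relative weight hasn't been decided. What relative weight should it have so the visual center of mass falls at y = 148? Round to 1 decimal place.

Fixed elements: Σw = 8 + 6 + 5 = 19, Σw·y = 8·212 + 6·89 + 5·298 = 3720.
For the centroid to hit 148: (3720 + w·23) / (19 + w) = 148.
Rearranging, w·(23 − 148) = 148·19 − 3720 = -908, so w ≈ -908/-125 = 7.26.

w ≈ 7.3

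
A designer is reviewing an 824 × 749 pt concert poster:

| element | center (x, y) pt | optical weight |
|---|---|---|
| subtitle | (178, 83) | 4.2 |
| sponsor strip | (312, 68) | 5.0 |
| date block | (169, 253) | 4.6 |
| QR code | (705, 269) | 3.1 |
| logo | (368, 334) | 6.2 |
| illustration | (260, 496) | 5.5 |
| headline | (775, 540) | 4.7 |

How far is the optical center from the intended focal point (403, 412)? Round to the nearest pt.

Total weight = 4.2 + 5.0 + 4.6 + 3.1 + 6.2 + 5.5 + 4.7 = 33.3.
x: (4.2·178 + 5.0·312 + 4.6·169 + 3.1·705 + 6.2·368 + 5.5·260 + 4.7·775) / 33.3 = 12624.6 / 33.3 ≈ 379.12
y: (4.2·83 + 5.0·68 + 4.6·253 + 3.1·269 + 6.2·334 + 5.5·496 + 4.7·540) / 33.3 = 10023.1 / 33.3 ≈ 300.99
From (403, 412): dx = -23.88, dy = -111.01, so the distance is √(dx²+dy²) ≈ 113.55.

≈ 114 pt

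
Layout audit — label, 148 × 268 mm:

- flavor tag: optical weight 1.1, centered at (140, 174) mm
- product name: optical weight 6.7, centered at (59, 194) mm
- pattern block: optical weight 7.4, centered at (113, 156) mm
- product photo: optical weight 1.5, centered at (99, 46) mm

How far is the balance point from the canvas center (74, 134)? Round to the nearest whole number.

≈ 34 mm

Weights sum to 1.1 + 6.7 + 7.4 + 1.5 = 16.7.
x-moment: 1.1·140 + 6.7·59 + 7.4·113 + 1.5·99 = 1534.0; centroid 1534.0/16.7 ≈ 91.86.
y-moment: 1.1·174 + 6.7·194 + 7.4·156 + 1.5·46 = 2714.6; centroid 2714.6/16.7 ≈ 162.55.
Relative to (74, 134): Δ = (17.86, 28.55); |Δ| = √(17.86² + 28.55²) ≈ 33.67.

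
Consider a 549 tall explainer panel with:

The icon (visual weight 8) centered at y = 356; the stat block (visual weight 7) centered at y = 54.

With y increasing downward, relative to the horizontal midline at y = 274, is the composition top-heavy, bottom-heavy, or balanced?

Total weight = 8 + 7 = 15.
y-moment: 8·356 + 7·54 = 3226; centroid 3226/15 ≈ 215.07.
215.1 vs midline 274 → top-heavy.

top-heavy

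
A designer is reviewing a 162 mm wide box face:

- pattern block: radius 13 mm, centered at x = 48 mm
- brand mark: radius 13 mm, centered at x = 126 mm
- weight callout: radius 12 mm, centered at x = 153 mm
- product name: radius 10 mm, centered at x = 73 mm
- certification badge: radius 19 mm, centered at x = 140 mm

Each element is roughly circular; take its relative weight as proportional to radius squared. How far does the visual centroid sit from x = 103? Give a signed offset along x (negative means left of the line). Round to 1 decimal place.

≈ 12.9 mm

Weights ∝ r²: pattern block 13² = 169, brand mark 13² = 169, weight callout 12² = 144, product name 10² = 100, certification badge 19² = 361; Σw = 943.
x: (169·48 + 169·126 + 144·153 + 100·73 + 361·140) / 943 = 109278 / 943 ≈ 115.88
Offset from x = 103: 115.88 − 103 ≈ 12.88.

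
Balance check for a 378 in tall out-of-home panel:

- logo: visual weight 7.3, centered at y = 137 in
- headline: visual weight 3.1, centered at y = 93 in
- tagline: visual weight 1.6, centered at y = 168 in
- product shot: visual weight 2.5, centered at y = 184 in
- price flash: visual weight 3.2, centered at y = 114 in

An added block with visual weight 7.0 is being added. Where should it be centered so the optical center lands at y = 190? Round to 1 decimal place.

After adding the added block, total weight = 7.3 + 3.1 + 1.6 + 2.5 + 3.2 + 7.0 = 24.7.
y: need Σw·y = 24.7·190 = 4693.0. Existing = 7.3·137 + 3.1·93 + 1.6·168 + 2.5·184 + 3.2·114 = 2382.0. Remainder 2311.0 / 7.0 ≈ 330.14.

y ≈ 330.1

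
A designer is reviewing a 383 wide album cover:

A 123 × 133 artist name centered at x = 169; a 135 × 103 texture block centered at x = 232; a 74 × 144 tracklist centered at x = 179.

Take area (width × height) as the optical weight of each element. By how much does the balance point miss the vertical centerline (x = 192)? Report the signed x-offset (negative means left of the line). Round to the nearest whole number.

Areas: artist name 123·133 = 16359, texture block 135·103 = 13905, tracklist 74·144 = 10656. Total weight = 40920.
x: (16359·169 + 13905·232 + 10656·179) / 40920 = 7898055 / 40920 ≈ 193.01
Difference: 193.01 − 192 ≈ 1.01.

≈ 1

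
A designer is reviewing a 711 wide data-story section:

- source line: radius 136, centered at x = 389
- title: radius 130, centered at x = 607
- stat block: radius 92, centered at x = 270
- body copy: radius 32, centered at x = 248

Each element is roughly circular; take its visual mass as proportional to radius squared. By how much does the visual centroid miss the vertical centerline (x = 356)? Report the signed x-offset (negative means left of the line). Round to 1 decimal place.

r² weights: source line 136² = 18496, title 130² = 16900, stat block 92² = 8464, body copy 32² = 1024. Total = 44884.
Σw·x = 18496·389 + 16900·607 + 8464·270 + 1024·248 = 19992476, so x̄ = 19992476/44884 ≈ 445.43.
Offset from x = 356: 445.43 − 356 ≈ 89.43.

≈ 89.4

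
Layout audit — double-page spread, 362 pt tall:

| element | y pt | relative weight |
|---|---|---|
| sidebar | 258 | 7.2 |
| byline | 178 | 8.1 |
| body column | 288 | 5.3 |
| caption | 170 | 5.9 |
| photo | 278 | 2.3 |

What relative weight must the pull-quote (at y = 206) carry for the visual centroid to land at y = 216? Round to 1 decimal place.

w ≈ 24.7

Existing Σw = 28.8 (7.2 + 8.1 + 5.3 + 5.9 + 2.3); existing moment 7.2·258 + 8.1·178 + 5.3·288 + 5.9·170 + 2.3·278 = 6468.2.
Set Σw·y/Σw = 216: (6468.2 + 206w) = 216·(28.8 + w).
Rearranging, w·(206 − 216) = 216·28.8 − 6468.2 = -247.4, so w ≈ -247.4/-10 = 24.74.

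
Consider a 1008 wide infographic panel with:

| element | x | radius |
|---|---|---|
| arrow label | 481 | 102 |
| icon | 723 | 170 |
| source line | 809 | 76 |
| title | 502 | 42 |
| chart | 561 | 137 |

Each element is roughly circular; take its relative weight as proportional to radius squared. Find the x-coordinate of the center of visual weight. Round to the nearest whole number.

Weights ∝ r²: arrow label 102² = 10404, icon 170² = 28900, source line 76² = 5776, title 42² = 1764, chart 137² = 18769; Σw = 65613.
x: (10404·481 + 28900·723 + 5776·809 + 1764·502 + 18769·561) / 65613 = 41986745 / 65613 ≈ 639.92

x ≈ 640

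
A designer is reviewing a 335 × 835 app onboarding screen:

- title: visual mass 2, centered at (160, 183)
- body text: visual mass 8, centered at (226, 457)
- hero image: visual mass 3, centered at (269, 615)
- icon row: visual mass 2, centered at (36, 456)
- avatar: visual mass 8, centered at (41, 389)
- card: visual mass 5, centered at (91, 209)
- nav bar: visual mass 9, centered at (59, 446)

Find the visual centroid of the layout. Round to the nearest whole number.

(117, 404)

Weights sum to 2 + 8 + 3 + 2 + 8 + 5 + 9 = 37.
x: moment 4321 / weight 37 ≈ 116.78
y: moment 14950 / weight 37 ≈ 404.05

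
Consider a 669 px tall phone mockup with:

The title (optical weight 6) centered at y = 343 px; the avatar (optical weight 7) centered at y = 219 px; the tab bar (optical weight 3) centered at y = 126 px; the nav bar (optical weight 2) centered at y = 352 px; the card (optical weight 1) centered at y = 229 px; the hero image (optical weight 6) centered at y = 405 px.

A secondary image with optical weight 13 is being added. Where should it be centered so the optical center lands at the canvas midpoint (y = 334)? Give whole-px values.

With the secondary image, Σw becomes 6 + 7 + 3 + 2 + 1 + 6 + 13 = 38.
Along y: (7332 + 13·y) / 38 = 334 (existing moment 6·343 + 7·219 + 3·126 + 2·352 + 1·229 + 6·405 = 7332) ⇒ y = (12692 − 7332) / 13 ≈ 412.31.

y ≈ 412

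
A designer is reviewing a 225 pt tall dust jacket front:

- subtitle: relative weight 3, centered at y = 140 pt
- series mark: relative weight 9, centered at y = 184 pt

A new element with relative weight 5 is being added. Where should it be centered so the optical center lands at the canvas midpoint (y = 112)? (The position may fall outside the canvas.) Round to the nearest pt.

After adding the new element, total weight = 3 + 9 + 5 = 17.
y: need Σw·y = 17·112 = 1904. Existing = 3·140 + 9·184 = 2076. Remainder -172 / 5 ≈ -34.40.

y ≈ -34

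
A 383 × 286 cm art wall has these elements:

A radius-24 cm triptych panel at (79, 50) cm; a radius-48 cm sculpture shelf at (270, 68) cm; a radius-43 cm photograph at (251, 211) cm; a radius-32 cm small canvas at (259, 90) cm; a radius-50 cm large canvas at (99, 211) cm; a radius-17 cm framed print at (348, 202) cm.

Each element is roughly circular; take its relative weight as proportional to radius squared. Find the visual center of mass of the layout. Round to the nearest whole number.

(204, 147)

r² weights: triptych panel 24² = 576, sculpture shelf 48² = 2304, photograph 43² = 1849, small canvas 32² = 1024, large canvas 50² = 2500, framed print 17² = 289. Total = 8542.
x: (576·79 + 2304·270 + 1849·251 + 1024·259 + 2500·99 + 289·348) / 8542 = 1744971 / 8542 ≈ 204.28
y: (576·50 + 2304·68 + 1849·211 + 1024·90 + 2500·211 + 289·202) / 8542 = 1253649 / 8542 ≈ 146.76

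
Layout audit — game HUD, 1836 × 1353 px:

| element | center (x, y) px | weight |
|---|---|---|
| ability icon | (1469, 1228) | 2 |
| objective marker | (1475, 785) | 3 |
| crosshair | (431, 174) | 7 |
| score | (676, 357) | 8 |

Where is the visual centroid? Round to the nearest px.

Weights sum to 2 + 3 + 7 + 8 = 20.
Σw·x = 2·1469 + 3·1475 + 7·431 + 8·676 = 15788, so x̄ = 15788/20 ≈ 789.40.
Σw·y = 2·1228 + 3·785 + 7·174 + 8·357 = 8885, so ȳ = 8885/20 ≈ 444.25.

(789, 444)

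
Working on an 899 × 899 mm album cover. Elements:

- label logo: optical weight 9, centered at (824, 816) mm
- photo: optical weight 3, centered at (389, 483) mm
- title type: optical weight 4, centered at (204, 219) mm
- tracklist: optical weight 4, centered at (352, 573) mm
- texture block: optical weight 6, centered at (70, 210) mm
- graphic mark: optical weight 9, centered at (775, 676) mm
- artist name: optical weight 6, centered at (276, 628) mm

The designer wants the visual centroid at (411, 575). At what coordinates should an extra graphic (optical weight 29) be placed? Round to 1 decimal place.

(307.3, 592.3)

After adding the extra graphic, total weight = 9 + 3 + 4 + 4 + 6 + 9 + 6 + 29 = 70.
x: target moment 70×411 = 28770; current 9·824 + 3·389 + 4·204 + 4·352 + 6·70 + 9·775 + 6·276 = 19858; the extra graphic supplies 8912, so x = 8912/29 ≈ 307.31.
y: target moment 70×575 = 40250; current 9·816 + 3·483 + 4·219 + 4·573 + 6·210 + 9·676 + 6·628 = 23073; the extra graphic supplies 17177, so y = 17177/29 ≈ 592.31.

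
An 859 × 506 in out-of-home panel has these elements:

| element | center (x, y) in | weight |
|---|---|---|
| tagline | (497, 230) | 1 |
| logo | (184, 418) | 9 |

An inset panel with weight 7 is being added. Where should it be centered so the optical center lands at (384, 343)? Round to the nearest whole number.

With the inset panel, Σw becomes 1 + 9 + 7 = 17.
x: need Σw·x = 17·384 = 6528. Existing = 1·497 + 9·184 = 2153. Remainder 4375 / 7 ≈ 625.00.
y: need Σw·y = 17·343 = 5831. Existing = 1·230 + 9·418 = 3992. Remainder 1839 / 7 ≈ 262.71.

(625, 263)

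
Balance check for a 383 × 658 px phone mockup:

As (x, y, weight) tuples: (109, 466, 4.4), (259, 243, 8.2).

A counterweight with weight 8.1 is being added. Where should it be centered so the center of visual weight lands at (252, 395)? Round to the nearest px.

(323, 510)

After adding the counterweight, total weight = 4.4 + 8.2 + 8.1 = 20.7.
x: target moment 20.7×252 = 5216.4; current 4.4·109 + 8.2·259 = 2603.4; the counterweight supplies 2613.0, so x = 2613.0/8.1 ≈ 322.59.
y: target moment 20.7×395 = 8176.5; current 4.4·466 + 8.2·243 = 4043.0; the counterweight supplies 4133.5, so y = 4133.5/8.1 ≈ 510.31.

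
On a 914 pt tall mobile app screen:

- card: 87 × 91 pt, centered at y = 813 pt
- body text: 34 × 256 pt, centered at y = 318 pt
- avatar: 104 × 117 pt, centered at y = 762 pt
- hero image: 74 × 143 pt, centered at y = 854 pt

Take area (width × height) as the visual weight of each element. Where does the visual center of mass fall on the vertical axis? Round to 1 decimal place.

y ≈ 698.8

Taking area as weight: card 87·91 = 7917, body text 34·256 = 8704, avatar 104·117 = 12168, hero image 74·143 = 10582. Sum 39371.
y-moment: 7917·813 + 8704·318 + 12168·762 + 10582·854 = 27513437; centroid 27513437/39371 ≈ 698.82.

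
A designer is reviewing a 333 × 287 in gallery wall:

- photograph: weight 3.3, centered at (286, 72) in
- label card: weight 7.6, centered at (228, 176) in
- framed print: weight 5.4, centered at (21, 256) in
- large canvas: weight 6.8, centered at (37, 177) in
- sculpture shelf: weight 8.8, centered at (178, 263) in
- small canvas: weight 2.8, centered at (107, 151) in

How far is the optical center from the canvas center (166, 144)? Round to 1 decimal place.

≈ 60.1 in

Total weight = 3.3 + 7.6 + 5.4 + 6.8 + 8.8 + 2.8 = 34.7.
x-moment: 3.3·286 + 7.6·228 + 5.4·21 + 6.8·37 + 8.8·178 + 2.8·107 = 4907.6; centroid 4907.6/34.7 ≈ 141.43.
y-moment: 3.3·72 + 7.6·176 + 5.4·256 + 6.8·177 + 8.8·263 + 2.8·151 = 6898.4; centroid 6898.4/34.7 ≈ 198.80.
From (166, 144): dx = -24.57, dy = 54.80, so the distance is √(dx²+dy²) ≈ 60.06.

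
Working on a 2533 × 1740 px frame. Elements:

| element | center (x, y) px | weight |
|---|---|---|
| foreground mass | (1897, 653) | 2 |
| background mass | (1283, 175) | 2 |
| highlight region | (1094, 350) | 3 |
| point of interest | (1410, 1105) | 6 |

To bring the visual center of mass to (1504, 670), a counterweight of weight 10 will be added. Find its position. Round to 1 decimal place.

New total weight: (2 + 2 + 3 + 6) + 10 = 23.
x: target moment 23×1504 = 34592; current 2·1897 + 2·1283 + 3·1094 + 6·1410 = 18102; the counterweight supplies 16490, so x = 16490/10 ≈ 1649.00.
y: target moment 23×670 = 15410; current 2·653 + 2·175 + 3·350 + 6·1105 = 9336; the counterweight supplies 6074, so y = 6074/10 ≈ 607.40.

(1649.0, 607.4)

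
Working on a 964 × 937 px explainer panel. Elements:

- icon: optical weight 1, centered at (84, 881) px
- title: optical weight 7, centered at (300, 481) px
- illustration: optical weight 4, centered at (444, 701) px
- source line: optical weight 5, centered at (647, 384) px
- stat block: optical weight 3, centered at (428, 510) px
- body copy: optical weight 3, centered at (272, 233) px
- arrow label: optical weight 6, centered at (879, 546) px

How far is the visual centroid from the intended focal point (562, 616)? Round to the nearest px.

≈ 131 px

Weights sum to 1 + 7 + 4 + 5 + 3 + 3 + 6 = 29.
Σw·x = 14569; x̄ = 14569/29 ≈ 502.38.
y: moment 14477 / weight 29 ≈ 499.21
From (562, 616): dx = -59.62, dy = -116.79, so the distance is √(dx²+dy²) ≈ 131.13.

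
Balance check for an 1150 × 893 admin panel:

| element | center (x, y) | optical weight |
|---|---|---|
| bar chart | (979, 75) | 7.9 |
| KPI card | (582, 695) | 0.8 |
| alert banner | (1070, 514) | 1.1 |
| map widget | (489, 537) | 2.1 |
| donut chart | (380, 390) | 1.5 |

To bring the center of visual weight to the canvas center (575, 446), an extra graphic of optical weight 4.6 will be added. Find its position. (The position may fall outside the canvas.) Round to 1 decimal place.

New total weight: (7.9 + 0.8 + 1.1 + 2.1 + 1.5) + 4.6 = 18.0.
Along x: (10973.6 + 4.6·x) / 18.0 = 575 (existing moment 7.9·979 + 0.8·582 + 1.1·1070 + 2.1·489 + 1.5·380 = 10973.6) ⇒ x = (10350.0 − 10973.6) / 4.6 ≈ -135.57.
Along y: (3426.6 + 4.6·y) / 18.0 = 446 (existing moment 7.9·75 + 0.8·695 + 1.1·514 + 2.1·537 + 1.5·390 = 3426.6) ⇒ y = (8028.0 − 3426.6) / 4.6 ≈ 1000.30.

(-135.6, 1000.3)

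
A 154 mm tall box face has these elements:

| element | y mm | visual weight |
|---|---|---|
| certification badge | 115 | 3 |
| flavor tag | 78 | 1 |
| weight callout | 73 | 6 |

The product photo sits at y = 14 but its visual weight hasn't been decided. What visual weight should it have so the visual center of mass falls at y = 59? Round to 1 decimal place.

w ≈ 6.0

Known weights sum to 3 + 1 + 6 = 10; their moment is 3·115 + 1·78 + 6·73 = 861.
For the centroid to hit 59: (861 + w·14) / (10 + w) = 59.
Rearranging, w·(14 − 59) = 59·10 − 861 = -271, so w ≈ -271/-45 = 6.02.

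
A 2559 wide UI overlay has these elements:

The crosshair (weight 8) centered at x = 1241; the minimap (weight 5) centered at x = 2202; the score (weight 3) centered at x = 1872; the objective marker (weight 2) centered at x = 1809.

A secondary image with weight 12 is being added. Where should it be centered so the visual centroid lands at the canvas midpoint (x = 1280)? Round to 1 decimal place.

With the secondary image, Σw becomes 8 + 5 + 3 + 2 + 12 = 30.
Along x: (30172 + 12·x) / 30 = 1280 (existing moment 8·1241 + 5·2202 + 3·1872 + 2·1809 = 30172) ⇒ x = (38400 − 30172) / 12 ≈ 685.67.

x ≈ 685.7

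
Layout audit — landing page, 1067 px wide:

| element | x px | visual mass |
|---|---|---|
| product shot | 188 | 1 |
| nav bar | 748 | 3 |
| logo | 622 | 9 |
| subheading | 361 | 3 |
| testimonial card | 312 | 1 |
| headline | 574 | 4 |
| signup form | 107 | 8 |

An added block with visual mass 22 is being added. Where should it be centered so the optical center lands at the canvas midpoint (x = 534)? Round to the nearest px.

x ≈ 666

After adding the added block, total weight = 1 + 3 + 9 + 3 + 1 + 4 + 8 + 22 = 51.
Along x: (12577 + 22·x) / 51 = 534 (existing moment 1·188 + 3·748 + 9·622 + 3·361 + 1·312 + 4·574 + 8·107 = 12577) ⇒ x = (27234 − 12577) / 22 ≈ 666.23.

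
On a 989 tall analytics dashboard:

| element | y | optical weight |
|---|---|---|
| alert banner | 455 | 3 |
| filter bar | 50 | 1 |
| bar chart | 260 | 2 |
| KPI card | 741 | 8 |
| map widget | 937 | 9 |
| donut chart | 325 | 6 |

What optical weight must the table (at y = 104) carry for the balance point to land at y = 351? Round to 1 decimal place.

w ≈ 32.7

Known weights sum to 3 + 1 + 2 + 8 + 9 + 6 = 29; their moment is 3·455 + 1·50 + 2·260 + 8·741 + 9·937 + 6·325 = 18246.
Balance at y = 351 requires (18246 + w·104) / (29 + w) = 351.
So w = (351·29 − 18246)/(104 − 351) = -8067/-247 ≈ 32.66.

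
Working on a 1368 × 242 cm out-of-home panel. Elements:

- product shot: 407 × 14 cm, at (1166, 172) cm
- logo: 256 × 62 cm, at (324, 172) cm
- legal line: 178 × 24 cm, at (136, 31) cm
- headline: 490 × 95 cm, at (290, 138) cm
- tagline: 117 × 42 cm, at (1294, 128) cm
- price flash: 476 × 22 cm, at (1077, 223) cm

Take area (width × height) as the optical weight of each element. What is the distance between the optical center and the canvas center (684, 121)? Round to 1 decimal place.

Areas → weights: product shot 407·14 = 5698, logo 256·62 = 15872, legal line 178·24 = 4272, headline 490·95 = 46550, tagline 117·42 = 4914, price flash 476·22 = 10472; Σw = 87778.
x-moment: 5698·1166 + 15872·324 + 4272·136 + 46550·290 + 4914·1294 + 10472·1077 = 43503948; centroid 43503948/87778 ≈ 495.61.
y-moment: 5698·172 + 15872·172 + 4272·31 + 46550·138 + 4914·128 + 10472·223 = 13230620; centroid 13230620/87778 ≈ 150.73.
Relative to (684, 121): Δ = (-188.39, 29.73); |Δ| = √(-188.39² + 29.73²) ≈ 190.72.

≈ 190.7 cm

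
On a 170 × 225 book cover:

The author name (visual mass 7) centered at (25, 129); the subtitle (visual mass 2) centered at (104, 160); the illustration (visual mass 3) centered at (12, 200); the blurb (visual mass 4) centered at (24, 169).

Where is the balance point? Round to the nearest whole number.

(32, 156)

Σw = 7 + 2 + 3 + 4 = 16.
x: (7·25 + 2·104 + 3·12 + 4·24) / 16 = 515 / 16 ≈ 32.19
y: (7·129 + 2·160 + 3·200 + 4·169) / 16 = 2499 / 16 ≈ 156.19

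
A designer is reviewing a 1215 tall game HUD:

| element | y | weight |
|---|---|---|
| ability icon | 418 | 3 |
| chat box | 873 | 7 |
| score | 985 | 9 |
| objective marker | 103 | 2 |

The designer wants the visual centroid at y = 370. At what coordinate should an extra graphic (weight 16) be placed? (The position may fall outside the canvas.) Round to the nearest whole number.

y ≈ -172

With the extra graphic, Σw becomes 3 + 7 + 9 + 2 + 16 = 37.
Along y: (16436 + 16·y) / 37 = 370 (existing moment 3·418 + 7·873 + 9·985 + 2·103 = 16436) ⇒ y = (13690 − 16436) / 16 ≈ -171.62.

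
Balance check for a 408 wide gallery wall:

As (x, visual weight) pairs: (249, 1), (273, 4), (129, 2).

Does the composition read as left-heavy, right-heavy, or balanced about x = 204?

Σw = 1 + 4 + 2 = 7.
x-moment: 1·249 + 4·273 + 2·129 = 1599; centroid 1599/7 ≈ 228.43.
Since 228.4 is right of 204, the composition reads right-heavy.

right-heavy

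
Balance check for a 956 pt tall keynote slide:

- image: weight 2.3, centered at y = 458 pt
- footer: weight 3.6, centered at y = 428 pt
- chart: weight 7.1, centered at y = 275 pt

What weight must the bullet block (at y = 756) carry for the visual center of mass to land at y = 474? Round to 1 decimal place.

w ≈ 5.7

Existing Σw = 13.0 (2.3 + 3.6 + 7.1); existing moment 2.3·458 + 3.6·428 + 7.1·275 = 4546.7.
Set Σw·y/Σw = 474: (4546.7 + 756w) = 474·(13.0 + w).
Rearranging, w·(756 − 474) = 474·13.0 − 4546.7 = 1615.3, so w ≈ 1615.3/282 = 5.73.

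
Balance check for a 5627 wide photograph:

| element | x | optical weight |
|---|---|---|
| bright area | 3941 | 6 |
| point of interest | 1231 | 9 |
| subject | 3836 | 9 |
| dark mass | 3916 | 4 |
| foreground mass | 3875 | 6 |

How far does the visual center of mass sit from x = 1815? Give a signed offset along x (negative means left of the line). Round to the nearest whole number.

≈ 1366

Weights sum to 6 + 9 + 9 + 4 + 6 = 34.
Σw·x = 6·3941 + 9·1231 + 9·3836 + 4·3916 + 6·3875 = 108163, so x̄ = 108163/34 ≈ 3181.26.
Difference: 3181.26 − 1815 ≈ 1366.26.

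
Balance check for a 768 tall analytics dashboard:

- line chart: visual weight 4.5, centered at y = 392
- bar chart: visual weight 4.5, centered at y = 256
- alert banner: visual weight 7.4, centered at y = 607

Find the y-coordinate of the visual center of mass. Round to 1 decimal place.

Weights sum to 4.5 + 4.5 + 7.4 = 16.4.
Σw·y = 4.5·392 + 4.5·256 + 7.4·607 = 7407.8, so ȳ = 7407.8/16.4 ≈ 451.70.

y ≈ 451.7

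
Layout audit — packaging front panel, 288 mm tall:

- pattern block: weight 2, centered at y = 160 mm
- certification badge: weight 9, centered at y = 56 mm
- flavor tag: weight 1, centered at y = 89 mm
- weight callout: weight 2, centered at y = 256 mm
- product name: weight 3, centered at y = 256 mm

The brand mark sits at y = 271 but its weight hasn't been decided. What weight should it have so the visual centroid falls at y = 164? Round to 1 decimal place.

w ≈ 5.6

Fixed elements: Σw = 2 + 9 + 1 + 2 + 3 = 17, Σw·y = 2·160 + 9·56 + 1·89 + 2·256 + 3·256 = 2193.
Balance at y = 164 requires (2193 + w·271) / (17 + w) = 164.
So w = (164·17 − 2193)/(271 − 164) = 595/107 ≈ 5.56.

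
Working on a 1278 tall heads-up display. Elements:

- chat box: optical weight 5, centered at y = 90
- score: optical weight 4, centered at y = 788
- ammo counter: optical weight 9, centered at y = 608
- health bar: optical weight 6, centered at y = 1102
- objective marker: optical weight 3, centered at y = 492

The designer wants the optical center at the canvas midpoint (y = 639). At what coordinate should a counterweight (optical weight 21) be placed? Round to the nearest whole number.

New total weight: (5 + 4 + 9 + 6 + 3) + 21 = 48.
y: target moment 48×639 = 30672; current 5·90 + 4·788 + 9·608 + 6·1102 + 3·492 = 17162; the counterweight supplies 13510, so y = 13510/21 ≈ 643.33.

y ≈ 643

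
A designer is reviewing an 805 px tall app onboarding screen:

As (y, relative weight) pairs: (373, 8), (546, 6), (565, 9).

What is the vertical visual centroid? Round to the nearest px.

y ≈ 493

Total weight = 8 + 6 + 9 = 23.
y: (8·373 + 6·546 + 9·565) / 23 = 11345 / 23 ≈ 493.26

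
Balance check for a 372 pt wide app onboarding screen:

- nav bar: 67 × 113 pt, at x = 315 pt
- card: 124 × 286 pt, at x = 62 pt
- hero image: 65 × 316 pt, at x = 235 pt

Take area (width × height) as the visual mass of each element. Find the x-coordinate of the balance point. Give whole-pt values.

x ≈ 148

Areas: nav bar 67·113 = 7571, card 124·286 = 35464, hero image 65·316 = 20540. Total weight = 63575.
Σw·x = 7571·315 + 35464·62 + 20540·235 = 9410533, so x̄ = 9410533/63575 ≈ 148.02.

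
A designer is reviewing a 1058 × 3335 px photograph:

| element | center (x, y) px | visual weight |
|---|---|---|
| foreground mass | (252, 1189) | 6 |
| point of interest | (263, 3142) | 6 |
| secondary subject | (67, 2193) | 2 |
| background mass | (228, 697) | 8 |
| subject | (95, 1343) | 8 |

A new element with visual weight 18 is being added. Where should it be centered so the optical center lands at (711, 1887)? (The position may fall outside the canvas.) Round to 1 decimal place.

After adding the new element, total weight = 6 + 6 + 2 + 8 + 8 + 18 = 48.
x: target moment 48×711 = 34128; current 6·252 + 6·263 + 2·67 + 8·228 + 8·95 = 5808; the new element supplies 28320, so x = 28320/18 ≈ 1573.33.
y: target moment 48×1887 = 90576; current 6·1189 + 6·3142 + 2·2193 + 8·697 + 8·1343 = 46692; the new element supplies 43884, so y = 43884/18 ≈ 2438.00.

(1573.3, 2438.0)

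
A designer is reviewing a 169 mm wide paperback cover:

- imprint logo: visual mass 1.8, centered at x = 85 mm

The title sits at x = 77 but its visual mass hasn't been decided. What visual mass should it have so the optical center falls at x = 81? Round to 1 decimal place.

w ≈ 1.8

Known: weight 1.8 with moment 1.8·85 = 153.0.
Balance at x = 81 requires (153.0 + w·77) / (1.8 + w) = 81.
So w = (81·1.8 − 153.0)/(77 − 81) = -7.2/-4 ≈ 1.80.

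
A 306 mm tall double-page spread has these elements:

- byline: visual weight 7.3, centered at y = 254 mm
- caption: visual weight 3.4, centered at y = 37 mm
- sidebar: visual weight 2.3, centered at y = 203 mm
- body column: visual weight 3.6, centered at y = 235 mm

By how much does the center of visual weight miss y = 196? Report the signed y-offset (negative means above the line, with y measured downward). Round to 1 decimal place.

Σw = 7.3 + 3.4 + 2.3 + 3.6 = 16.6.
y-moment: 7.3·254 + 3.4·37 + 2.3·203 + 3.6·235 = 3292.9; centroid 3292.9/16.6 ≈ 198.37.
Against y = 196, that's 198.37 − 196 = 2.37.

≈ 2.4 mm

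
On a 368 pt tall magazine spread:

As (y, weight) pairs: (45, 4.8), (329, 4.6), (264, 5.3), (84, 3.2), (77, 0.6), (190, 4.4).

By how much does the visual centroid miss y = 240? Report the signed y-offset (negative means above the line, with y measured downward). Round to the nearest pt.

≈ -53 pt

Weights sum to 4.8 + 4.6 + 5.3 + 3.2 + 0.6 + 4.4 = 22.9.
y-moment: 4.8·45 + 4.6·329 + 5.3·264 + 3.2·84 + 0.6·77 + 4.4·190 = 4279.6; centroid 4279.6/22.9 ≈ 186.88.
Difference: 186.88 − 240 ≈ -53.12.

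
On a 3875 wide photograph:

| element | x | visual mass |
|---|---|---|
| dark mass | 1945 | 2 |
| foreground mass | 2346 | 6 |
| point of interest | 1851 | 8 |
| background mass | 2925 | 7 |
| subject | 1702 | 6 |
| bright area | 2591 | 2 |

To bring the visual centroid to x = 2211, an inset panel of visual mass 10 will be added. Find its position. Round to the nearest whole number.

New total weight: (2 + 6 + 8 + 7 + 6 + 2) + 10 = 41.
x: target moment 41×2211 = 90651; current 2·1945 + 6·2346 + 8·1851 + 7·2925 + 6·1702 + 2·2591 = 68643; the inset panel supplies 22008, so x = 22008/10 ≈ 2200.80.

x ≈ 2201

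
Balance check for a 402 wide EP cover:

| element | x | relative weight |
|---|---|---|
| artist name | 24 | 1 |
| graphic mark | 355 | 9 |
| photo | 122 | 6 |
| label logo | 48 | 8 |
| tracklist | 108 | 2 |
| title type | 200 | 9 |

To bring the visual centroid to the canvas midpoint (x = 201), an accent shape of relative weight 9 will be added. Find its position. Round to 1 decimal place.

After adding the accent shape, total weight = 1 + 9 + 6 + 8 + 2 + 9 + 9 = 44.
x: target moment 44×201 = 8844; current 1·24 + 9·355 + 6·122 + 8·48 + 2·108 + 9·200 = 6351; the accent shape supplies 2493, so x = 2493/9 ≈ 277.00.

x ≈ 277.0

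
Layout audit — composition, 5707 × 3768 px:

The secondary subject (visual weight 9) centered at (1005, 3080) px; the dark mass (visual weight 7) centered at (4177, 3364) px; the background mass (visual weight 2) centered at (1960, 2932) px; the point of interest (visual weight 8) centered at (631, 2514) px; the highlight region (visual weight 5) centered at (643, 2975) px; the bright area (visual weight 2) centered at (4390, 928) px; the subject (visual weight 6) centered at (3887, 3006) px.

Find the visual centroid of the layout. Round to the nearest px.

Σw = 9 + 7 + 2 + 8 + 5 + 2 + 6 = 39.
Σw·x = 9·1005 + 7·4177 + 2·1960 + 8·631 + 5·643 + 2·4390 + 6·3887 = 82569, so x̄ = 82569/39 ≈ 2117.15.
Σw·y = 9·3080 + 7·3364 + 2·2932 + 8·2514 + 5·2975 + 2·928 + 6·3006 = 112011, so ȳ = 112011/39 ≈ 2872.08.

(2117, 2872)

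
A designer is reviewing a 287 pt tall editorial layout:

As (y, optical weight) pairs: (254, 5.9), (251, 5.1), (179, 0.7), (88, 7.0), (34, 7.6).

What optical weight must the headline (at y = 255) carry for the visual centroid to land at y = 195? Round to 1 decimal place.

Existing Σw = 26.3 (5.9 + 5.1 + 0.7 + 7.0 + 7.6); existing moment 5.9·254 + 5.1·251 + 0.7·179 + 7.0·88 + 7.6·34 = 3778.4.
Balance at y = 195 requires (3778.4 + w·255) / (26.3 + w) = 195.
Solving: w = (195·26.3 − 3778.4) / (255 − 195) = 1350.1 / 60 ≈ 22.50.

w ≈ 22.5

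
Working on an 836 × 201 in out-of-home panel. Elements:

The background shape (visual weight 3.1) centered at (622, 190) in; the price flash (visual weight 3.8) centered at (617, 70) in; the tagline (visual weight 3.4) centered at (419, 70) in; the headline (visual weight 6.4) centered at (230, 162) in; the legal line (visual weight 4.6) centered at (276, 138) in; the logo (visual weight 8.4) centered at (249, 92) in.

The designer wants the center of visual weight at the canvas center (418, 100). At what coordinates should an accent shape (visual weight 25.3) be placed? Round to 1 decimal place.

With the accent shape, Σw becomes 3.1 + 3.8 + 3.4 + 6.4 + 4.6 + 8.4 + 25.3 = 55.0.
Along x: (10530.6 + 25.3·x) / 55.0 = 418 (existing moment 3.1·622 + 3.8·617 + 3.4·419 + 6.4·230 + 4.6·276 + 8.4·249 = 10530.6) ⇒ x = (22990.0 − 10530.6) / 25.3 ≈ 492.47.
Along y: (3537.4 + 25.3·y) / 55.0 = 100 (existing moment 3.1·190 + 3.8·70 + 3.4·70 + 6.4·162 + 4.6·138 + 8.4·92 = 3537.4) ⇒ y = (5500.0 − 3537.4) / 25.3 ≈ 77.57.

(492.5, 77.6)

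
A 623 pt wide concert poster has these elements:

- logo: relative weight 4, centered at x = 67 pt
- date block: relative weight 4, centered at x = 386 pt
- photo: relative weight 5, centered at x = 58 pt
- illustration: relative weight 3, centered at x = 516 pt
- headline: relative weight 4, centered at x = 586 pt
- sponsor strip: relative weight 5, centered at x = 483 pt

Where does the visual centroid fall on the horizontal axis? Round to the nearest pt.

x ≈ 336

Total weight = 4 + 4 + 5 + 3 + 4 + 5 = 25.
Σw·x = 4·67 + 4·386 + 5·58 + 3·516 + 4·586 + 5·483 = 8409, so x̄ = 8409/25 ≈ 336.36.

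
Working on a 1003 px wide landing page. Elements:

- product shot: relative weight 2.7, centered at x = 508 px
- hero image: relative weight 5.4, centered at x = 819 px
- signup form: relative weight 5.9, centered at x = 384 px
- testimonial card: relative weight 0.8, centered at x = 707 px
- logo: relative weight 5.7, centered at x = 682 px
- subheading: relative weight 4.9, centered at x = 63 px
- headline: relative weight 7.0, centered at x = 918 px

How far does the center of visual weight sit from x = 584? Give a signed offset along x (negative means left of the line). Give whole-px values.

≈ 10 px

Total weight = 2.7 + 5.4 + 5.9 + 0.8 + 5.7 + 4.9 + 7.0 = 32.4.
Σw·x = 2.7·508 + 5.4·819 + 5.9·384 + 0.8·707 + 5.7·682 + 4.9·63 + 7.0·918 = 19247.5, so x̄ = 19247.5/32.4 ≈ 594.06.
Against x = 584, that's 594.06 − 584 = 10.06.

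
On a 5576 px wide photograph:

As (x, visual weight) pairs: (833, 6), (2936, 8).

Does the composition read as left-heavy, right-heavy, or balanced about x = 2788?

Σw = 6 + 8 = 14.
x: (6·833 + 8·2936) / 14 = 28486 / 14 ≈ 2034.71
2034.7 lies left of the midline 2788, so the layout is left-heavy.

left-heavy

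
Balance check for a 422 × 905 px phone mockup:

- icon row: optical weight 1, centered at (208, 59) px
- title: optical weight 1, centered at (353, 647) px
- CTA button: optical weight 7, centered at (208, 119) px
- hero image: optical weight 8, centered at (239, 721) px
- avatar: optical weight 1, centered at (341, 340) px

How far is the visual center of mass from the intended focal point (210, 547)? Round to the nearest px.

Weights sum to 1 + 1 + 7 + 8 + 1 = 18.
Σw·x = 1·208 + 1·353 + 7·208 + 8·239 + 1·341 = 4270, so x̄ = 4270/18 ≈ 237.22.
Σw·y = 1·59 + 1·647 + 7·119 + 8·721 + 1·340 = 7647, so ȳ = 7647/18 ≈ 424.83.
Relative to (210, 547): Δ = (27.22, -122.17); |Δ| = √(27.22² + -122.17²) ≈ 125.16.

≈ 125 px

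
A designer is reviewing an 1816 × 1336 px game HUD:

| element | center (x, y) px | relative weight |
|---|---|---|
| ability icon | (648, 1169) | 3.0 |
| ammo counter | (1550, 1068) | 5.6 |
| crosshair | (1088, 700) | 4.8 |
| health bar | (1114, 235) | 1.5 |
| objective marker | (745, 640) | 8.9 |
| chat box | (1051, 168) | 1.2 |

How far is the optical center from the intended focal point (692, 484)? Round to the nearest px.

≈ 428 px

Σw = 3.0 + 5.6 + 4.8 + 1.5 + 8.9 + 1.2 = 25.0.
x: (3.0·648 + 5.6·1550 + 4.8·1088 + 1.5·1114 + 8.9·745 + 1.2·1051) / 25.0 = 25409.1 / 25.0 ≈ 1016.36
y: (3.0·1169 + 5.6·1068 + 4.8·700 + 1.5·235 + 8.9·640 + 1.2·168) / 25.0 = 19097.9 / 25.0 ≈ 763.92
Relative to (692, 484): Δ = (324.36, 279.92); |Δ| = √(324.36² + 279.92²) ≈ 428.44.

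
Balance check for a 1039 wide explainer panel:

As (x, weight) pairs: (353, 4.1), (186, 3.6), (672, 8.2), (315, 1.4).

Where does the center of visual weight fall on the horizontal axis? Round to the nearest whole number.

Total weight = 4.1 + 3.6 + 8.2 + 1.4 = 17.3.
x-moment: 4.1·353 + 3.6·186 + 8.2·672 + 1.4·315 = 8068.3; centroid 8068.3/17.3 ≈ 466.38.

x ≈ 466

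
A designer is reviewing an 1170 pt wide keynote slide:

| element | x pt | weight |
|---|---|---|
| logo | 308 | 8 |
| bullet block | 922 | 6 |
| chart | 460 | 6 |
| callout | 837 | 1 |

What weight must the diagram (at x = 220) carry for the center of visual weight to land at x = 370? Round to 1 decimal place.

Known weights sum to 8 + 6 + 6 + 1 = 21; their moment is 8·308 + 6·922 + 6·460 + 1·837 = 11593.
Balance at x = 370 requires (11593 + w·220) / (21 + w) = 370.
So w = (370·21 − 11593)/(220 − 370) = -3823/-150 ≈ 25.49.

w ≈ 25.5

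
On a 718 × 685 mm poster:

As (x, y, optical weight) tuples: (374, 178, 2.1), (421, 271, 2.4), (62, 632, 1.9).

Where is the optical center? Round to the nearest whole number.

Total weight = 2.1 + 2.4 + 1.9 = 6.4.
Σw·x = 2.1·374 + 2.4·421 + 1.9·62 = 1913.6, so x̄ = 1913.6/6.4 ≈ 299.00.
Σw·y = 2.1·178 + 2.4·271 + 1.9·632 = 2225.0, so ȳ = 2225.0/6.4 ≈ 347.66.

(299, 348)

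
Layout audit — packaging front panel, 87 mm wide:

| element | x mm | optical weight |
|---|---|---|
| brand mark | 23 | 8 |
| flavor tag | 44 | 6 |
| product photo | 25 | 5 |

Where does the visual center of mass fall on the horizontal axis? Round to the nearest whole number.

Weights sum to 8 + 6 + 5 = 19.
Σw·x = 8·23 + 6·44 + 5·25 = 573, so x̄ = 573/19 ≈ 30.16.

x ≈ 30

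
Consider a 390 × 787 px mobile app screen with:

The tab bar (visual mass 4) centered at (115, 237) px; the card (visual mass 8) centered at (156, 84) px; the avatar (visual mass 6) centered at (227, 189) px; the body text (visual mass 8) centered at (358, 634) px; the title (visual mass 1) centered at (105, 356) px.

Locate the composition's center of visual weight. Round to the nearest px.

(224, 303)

Total weight = 4 + 8 + 6 + 8 + 1 = 27.
x-moment: 4·115 + 8·156 + 6·227 + 8·358 + 1·105 = 6039; centroid 6039/27 ≈ 223.67.
y-moment: 4·237 + 8·84 + 6·189 + 8·634 + 1·356 = 8182; centroid 8182/27 ≈ 303.04.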